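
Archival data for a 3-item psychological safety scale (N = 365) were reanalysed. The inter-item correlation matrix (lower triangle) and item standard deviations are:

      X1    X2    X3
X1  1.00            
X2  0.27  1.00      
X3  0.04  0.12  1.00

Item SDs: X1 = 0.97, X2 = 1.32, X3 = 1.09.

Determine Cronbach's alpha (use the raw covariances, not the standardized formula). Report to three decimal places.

Σσ²ᵢ = 0.97² + 1.32² + 1.09² = 3.8714
Covariances σ_ij = r_ij · s_i · s_j:
  σ(X1,X2) = 0.27 × 0.97 × 1.32 = 0.3457
  σ(X1,X3) = 0.04 × 0.97 × 1.09 = 0.0423
  σ(X2,X3) = 0.12 × 1.32 × 1.09 = 0.1727
σ²_T = Σσ²ᵢ + 2·Σσ_ij = 3.8714 + 2 × 0.5607 = 4.9928
α = (3/2)·(1 − 3.8714/4.9928) = 0.337

α = 0.337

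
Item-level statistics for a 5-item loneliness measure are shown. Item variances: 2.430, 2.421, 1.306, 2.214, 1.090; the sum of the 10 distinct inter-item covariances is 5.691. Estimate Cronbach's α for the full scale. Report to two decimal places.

α = 0.68

Σσᵢ² = 2.430 + 2.421 + 1.306 + 2.214 + 1.090 = 9.461
Sum of distinct covariances = 5.691
σ²_T = Σσᵢ² + 2·Σcov = 9.461 + 2 × 5.691 = 20.843
α = (5/4)·(1 − 9.461/20.843) = 0.68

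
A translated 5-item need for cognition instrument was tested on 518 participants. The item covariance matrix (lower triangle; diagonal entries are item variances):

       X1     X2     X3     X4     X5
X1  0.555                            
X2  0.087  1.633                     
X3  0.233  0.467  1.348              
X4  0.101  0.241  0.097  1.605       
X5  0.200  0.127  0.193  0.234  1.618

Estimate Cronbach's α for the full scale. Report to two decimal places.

Σσ²ᵢ = 0.555 + 1.633 + 1.348 + 1.605 + 1.618 = 6.759
Sum of the distinct covariances = 1.980
σ²_T = 6.759 + 2 × 1.980 = 10.719
α = (k/(k−1))·(1 − Σσ²ᵢ/σ²_T) = (5/4)·(1 − 6.759/10.719) = 0.46

Cronbach's α = 0.46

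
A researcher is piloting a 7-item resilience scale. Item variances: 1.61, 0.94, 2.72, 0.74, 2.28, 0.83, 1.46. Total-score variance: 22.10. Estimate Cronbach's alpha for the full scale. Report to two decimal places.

α = 0.61

sum of item variances = 1.61 + 0.94 + 2.72 + 0.74 + 2.28 + 0.83 + 1.46 = 10.58
α = (k/(k−1))·(1 − sum of item variances/σ²_total) = (7/6)·(1 − 10.58/22.10) = 0.61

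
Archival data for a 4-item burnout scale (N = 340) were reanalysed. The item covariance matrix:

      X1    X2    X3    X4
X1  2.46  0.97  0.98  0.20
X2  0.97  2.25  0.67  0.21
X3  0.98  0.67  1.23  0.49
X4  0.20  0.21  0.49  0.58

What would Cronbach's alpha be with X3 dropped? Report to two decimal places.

Remaining items: X1, X2, X4 (k = 3).
Σσ²ᵢ = 2.46 + 2.25 + 0.58 = 5.29
σ²_total = 5.29 + 2 × 1.38 = 8.05
α (item deleted) = (3/2)·(1 − 5.29/8.05) = 0.51

Cronbach's alpha = 0.51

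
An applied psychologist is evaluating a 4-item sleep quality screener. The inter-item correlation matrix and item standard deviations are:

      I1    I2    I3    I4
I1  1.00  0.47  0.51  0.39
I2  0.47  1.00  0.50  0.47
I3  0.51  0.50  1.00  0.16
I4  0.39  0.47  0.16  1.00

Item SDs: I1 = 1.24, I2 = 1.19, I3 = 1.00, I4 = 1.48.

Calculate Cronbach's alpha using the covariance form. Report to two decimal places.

Σσ²ᵢ = 1.24² + 1.19² + 1.00² + 1.48² = 6.1441
Covariances σ_ij = r_ij · s_i · s_j:
  σ(I1,I2) = 0.47 × 1.24 × 1.19 = 0.6935
  σ(I1,I3) = 0.51 × 1.24 × 1.00 = 0.6324
  σ(I1,I4) = 0.39 × 1.24 × 1.48 = 0.7157
  σ(I2,I3) = 0.50 × 1.19 × 1.00 = 0.5950
  σ(I2,I4) = 0.47 × 1.19 × 1.48 = 0.8278
  σ(I3,I4) = 0.16 × 1.00 × 1.48 = 0.2368
σ²_T = Σσ²ᵢ + 2·Σσ_ij = 6.1441 + 2 × 3.7012 = 13.5465
α = (4/3)·(1 − 6.1441/13.5465) = 0.73

α = 0.73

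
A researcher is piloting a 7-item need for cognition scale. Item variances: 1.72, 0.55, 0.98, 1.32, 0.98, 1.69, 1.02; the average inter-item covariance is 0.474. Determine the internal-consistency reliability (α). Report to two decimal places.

α = 0.82

sum of item variances = 1.72 + 0.55 + 0.98 + 1.32 + 0.98 + 1.69 + 1.02 = 8.26
Sum of the 21 distinct covariances = 21 × 0.474 = 9.954
σ²_total = sum of item variances + 2·Σcov = 8.26 + 2 × 9.954 = 28.168
α = (7/6)·(1 − 8.26/28.168) = 0.82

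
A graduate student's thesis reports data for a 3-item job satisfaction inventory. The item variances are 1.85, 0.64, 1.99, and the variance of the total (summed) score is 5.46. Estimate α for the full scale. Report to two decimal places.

sum of item variances = 1.85 + 0.64 + 1.99 = 4.48
α = (k/(k−1))·(1 − sum of item variances/σ²_T) = (3/2)·(1 − 4.48/5.46) = 0.27

α = 0.27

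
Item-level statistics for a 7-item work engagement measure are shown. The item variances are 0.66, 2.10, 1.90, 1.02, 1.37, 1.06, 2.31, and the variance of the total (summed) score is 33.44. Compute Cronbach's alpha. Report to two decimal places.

Σσᵢ² = 0.66 + 2.10 + 1.90 + 1.02 + 1.37 + 1.06 + 2.31 = 10.42
α = (k/(k−1))·(1 − Σσᵢ²/σ²_T) = (7/6)·(1 − 10.42/33.44) = 0.80

Cronbach's alpha = 0.80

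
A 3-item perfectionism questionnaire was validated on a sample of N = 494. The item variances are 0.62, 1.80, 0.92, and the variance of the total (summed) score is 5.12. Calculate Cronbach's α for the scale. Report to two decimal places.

sum of item variances = 0.62 + 1.80 + 0.92 = 3.34
α = (k/(k−1))·(1 − sum of item variances/σ²_T) = (3/2)·(1 − 3.34/5.12) = 0.52

Cronbach's α = 0.52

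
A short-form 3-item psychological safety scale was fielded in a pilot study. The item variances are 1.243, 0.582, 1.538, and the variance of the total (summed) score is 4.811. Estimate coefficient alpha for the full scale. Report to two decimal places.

coefficient alpha = 0.45

ΣVar(i) = 1.243 + 0.582 + 1.538 = 3.363
α = (k/(k−1))·(1 − ΣVar(i)/σ²_T) = (3/2)·(1 − 3.363/4.811) = 0.45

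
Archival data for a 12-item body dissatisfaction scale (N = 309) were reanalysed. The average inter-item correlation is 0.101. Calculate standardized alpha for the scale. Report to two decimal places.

Standardized α = k·r̄ / (1 + (k−1)·r̄) = 12 × 0.101 / (1 + 11 × 0.101)
  = 1.2120 / 2.1110 = 0.57

standardized alpha = 0.57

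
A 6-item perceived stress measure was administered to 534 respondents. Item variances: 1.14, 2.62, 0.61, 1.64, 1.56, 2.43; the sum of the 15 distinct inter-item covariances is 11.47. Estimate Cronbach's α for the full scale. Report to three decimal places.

Σσ²ᵢ = 1.14 + 2.62 + 0.61 + 1.64 + 1.56 + 2.43 = 10.00
Sum of distinct covariances = 11.47
σ²_T = Σσ²ᵢ + 2·Σcov = 10.00 + 2 × 11.47 = 32.94
α = (6/5)·(1 − 10.00/32.94) = 0.836

α = 0.836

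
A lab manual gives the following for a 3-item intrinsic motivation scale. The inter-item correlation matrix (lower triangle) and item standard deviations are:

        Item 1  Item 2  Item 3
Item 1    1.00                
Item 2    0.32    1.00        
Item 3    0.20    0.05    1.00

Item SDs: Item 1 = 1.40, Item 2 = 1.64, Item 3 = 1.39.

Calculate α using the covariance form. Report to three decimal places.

Σσ²ᵢ = 1.40² + 1.64² + 1.39² = 6.5817
Covariances σ_ij = r_ij · s_i · s_j:
  σ(Item 1,Item 2) = 0.32 × 1.40 × 1.64 = 0.7347
  σ(Item 1,Item 3) = 0.20 × 1.40 × 1.39 = 0.3892
  σ(Item 2,Item 3) = 0.05 × 1.64 × 1.39 = 0.1140
σ²_T = Σσ²ᵢ + 2·Σσ_ij = 6.5817 + 2 × 1.2379 = 9.0575
α = (3/2)·(1 − 6.5817/9.0575) = 0.410

α = 0.410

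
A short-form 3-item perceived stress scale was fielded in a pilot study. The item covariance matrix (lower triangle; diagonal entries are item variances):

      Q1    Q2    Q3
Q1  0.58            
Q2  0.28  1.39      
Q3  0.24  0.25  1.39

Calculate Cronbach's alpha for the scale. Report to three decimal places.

ΣVar(i) = 0.58 + 1.39 + 1.39 = 3.36
Σ_{i<j} σ_ij = 0.77
Var(T) = 3.36 + 2 × 0.77 = 4.90
α = (k/(k−1))·(1 − ΣVar(i)/Var(T)) = (3/2)·(1 − 3.36/4.90) = 0.471

Cronbach's alpha = 0.471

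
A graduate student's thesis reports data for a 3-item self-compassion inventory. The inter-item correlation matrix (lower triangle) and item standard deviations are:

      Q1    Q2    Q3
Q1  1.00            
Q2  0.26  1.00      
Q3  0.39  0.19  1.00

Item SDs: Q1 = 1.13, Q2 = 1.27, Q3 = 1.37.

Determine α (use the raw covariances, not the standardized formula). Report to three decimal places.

Σσ²ᵢ = 1.13² + 1.27² + 1.37² = 4.7667
Covariances σ_ij = r_ij · s_i · s_j:
  σ(Q1,Q2) = 0.26 × 1.13 × 1.27 = 0.3731
  σ(Q1,Q3) = 0.39 × 1.13 × 1.37 = 0.6038
  σ(Q2,Q3) = 0.19 × 1.27 × 1.37 = 0.3306
σ²_T = Σσ²ᵢ + 2·Σσ_ij = 4.7667 + 2 × 1.3075 = 7.3817
α = (3/2)·(1 − 4.7667/7.3817) = 0.531

α = 0.531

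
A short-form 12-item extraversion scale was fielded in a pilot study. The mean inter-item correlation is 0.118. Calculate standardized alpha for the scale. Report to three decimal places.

Standardized α = k·r̄ / (1 + (k−1)·r̄) = 12 × 0.118 / (1 + 11 × 0.118)
  = 1.4160 / 2.2980 = 0.616

standardized alpha = 0.616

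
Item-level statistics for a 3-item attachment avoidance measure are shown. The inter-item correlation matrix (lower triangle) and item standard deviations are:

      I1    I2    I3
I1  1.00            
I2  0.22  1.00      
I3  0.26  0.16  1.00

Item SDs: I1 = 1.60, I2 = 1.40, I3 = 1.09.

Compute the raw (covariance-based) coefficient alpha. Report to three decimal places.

Σσ²ᵢ = 1.60² + 1.40² + 1.09² = 5.7081
Covariances σ_ij = r_ij · s_i · s_j:
  σ(I1,I2) = 0.22 × 1.60 × 1.40 = 0.4928
  σ(I1,I3) = 0.26 × 1.60 × 1.09 = 0.4534
  σ(I2,I3) = 0.16 × 1.40 × 1.09 = 0.2442
σ²_T = Σσ²ᵢ + 2·Σσ_ij = 5.7081 + 2 × 1.1904 = 8.0889
α = (3/2)·(1 − 5.7081/8.0889) = 0.441

coefficient alpha = 0.441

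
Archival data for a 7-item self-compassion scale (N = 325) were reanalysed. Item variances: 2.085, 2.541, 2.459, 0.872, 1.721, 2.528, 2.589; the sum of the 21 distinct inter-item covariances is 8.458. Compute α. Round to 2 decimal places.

α = 0.62

sum of item variances = 2.085 + 2.541 + 2.459 + 0.872 + 1.721 + 2.528 + 2.589 = 14.795
Sum of distinct covariances = 8.458
total variance = sum of item variances + 2·Σcov = 14.795 + 2 × 8.458 = 31.711
α = (7/6)·(1 − 14.795/31.711) = 0.62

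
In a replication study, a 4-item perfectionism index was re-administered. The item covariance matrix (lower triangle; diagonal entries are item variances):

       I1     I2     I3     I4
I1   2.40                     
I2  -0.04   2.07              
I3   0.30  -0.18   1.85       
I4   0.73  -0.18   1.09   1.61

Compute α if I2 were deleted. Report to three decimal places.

Remaining items: I1, I3, I4 (k = 3).
Σσ²ᵢ = 2.40 + 1.85 + 1.61 = 5.86
total variance = 5.86 + 2 × 2.12 = 10.10
α (item deleted) = (3/2)·(1 − 5.86/10.10) = 0.630

α = 0.630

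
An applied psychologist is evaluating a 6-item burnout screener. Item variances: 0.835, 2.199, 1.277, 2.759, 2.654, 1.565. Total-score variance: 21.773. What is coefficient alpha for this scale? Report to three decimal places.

coefficient alpha = 0.578

sum of item variances = 0.835 + 2.199 + 1.277 + 2.759 + 2.654 + 1.565 = 11.289
α = (k/(k−1))·(1 − sum of item variances/total variance) = (6/5)·(1 − 11.289/21.773) = 0.578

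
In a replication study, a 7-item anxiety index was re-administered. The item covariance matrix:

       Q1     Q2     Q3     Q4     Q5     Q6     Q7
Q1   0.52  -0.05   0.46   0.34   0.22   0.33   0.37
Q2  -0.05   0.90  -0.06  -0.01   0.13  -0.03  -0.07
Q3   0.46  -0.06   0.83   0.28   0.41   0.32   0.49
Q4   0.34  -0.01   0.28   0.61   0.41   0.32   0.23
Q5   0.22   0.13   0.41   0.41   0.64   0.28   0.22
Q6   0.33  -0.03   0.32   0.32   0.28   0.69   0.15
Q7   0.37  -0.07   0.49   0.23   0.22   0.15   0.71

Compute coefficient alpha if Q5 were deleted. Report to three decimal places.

α = 0.708

Remaining items: Q1, Q2, Q3, Q4, Q6, Q7 (k = 6).
ΣVar(i) = 0.52 + 0.90 + 0.83 + 0.61 + 0.69 + 0.71 = 4.26
σ²_T = 4.26 + 2 × 3.07 = 10.40
α (item deleted) = (6/5)·(1 − 4.26/10.40) = 0.708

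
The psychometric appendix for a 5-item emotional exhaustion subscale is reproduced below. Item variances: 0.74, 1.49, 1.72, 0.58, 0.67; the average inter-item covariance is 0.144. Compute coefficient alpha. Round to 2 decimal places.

sum of item variances = 0.74 + 1.49 + 1.72 + 0.58 + 0.67 = 5.20
Sum of the 10 distinct covariances = 10 × 0.144 = 1.440
σ²_T = sum of item variances + 2·Σcov = 5.20 + 2 × 1.440 = 8.080
α = (5/4)·(1 − 5.20/8.080) = 0.45

α = 0.45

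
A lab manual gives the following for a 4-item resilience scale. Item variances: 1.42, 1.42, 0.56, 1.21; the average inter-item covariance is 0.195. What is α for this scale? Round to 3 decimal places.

sum of item variances = 1.42 + 1.42 + 0.56 + 1.21 = 4.61
Sum of the 6 distinct covariances = 6 × 0.195 = 1.170
Var(T) = sum of item variances + 2·Σcov = 4.61 + 2 × 1.170 = 6.950
α = (4/3)·(1 − 4.61/6.950) = 0.449

α = 0.449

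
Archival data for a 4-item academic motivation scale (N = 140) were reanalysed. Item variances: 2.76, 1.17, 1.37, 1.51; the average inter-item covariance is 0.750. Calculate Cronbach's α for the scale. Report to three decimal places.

Σσ²ᵢ = 2.76 + 1.17 + 1.37 + 1.51 = 6.81
Sum of the 6 distinct covariances = 6 × 0.750 = 4.500
σ²_T = Σσ²ᵢ + 2·Σcov = 6.81 + 2 × 4.500 = 15.810
α = (4/3)·(1 − 6.81/15.810) = 0.759

α = 0.759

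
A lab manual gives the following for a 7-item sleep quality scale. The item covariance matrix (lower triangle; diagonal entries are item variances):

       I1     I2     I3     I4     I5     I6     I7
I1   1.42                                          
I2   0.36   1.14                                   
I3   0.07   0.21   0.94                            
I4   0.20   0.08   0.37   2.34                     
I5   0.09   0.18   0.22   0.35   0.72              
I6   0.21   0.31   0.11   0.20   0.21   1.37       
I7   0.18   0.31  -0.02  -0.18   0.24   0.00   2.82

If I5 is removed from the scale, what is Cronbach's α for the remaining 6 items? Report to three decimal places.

Cronbach's α = 0.389

Remaining items: I1, I2, I3, I4, I6, I7 (k = 6).
Σσ²ᵢ = 1.42 + 1.14 + 0.94 + 2.34 + 1.37 + 2.82 = 10.03
σ²_total = 10.03 + 2 × 2.41 = 14.85
α (item deleted) = (6/5)·(1 − 10.03/14.85) = 0.389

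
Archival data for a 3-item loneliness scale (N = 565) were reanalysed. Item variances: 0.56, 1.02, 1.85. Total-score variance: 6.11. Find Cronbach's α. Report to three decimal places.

sum of item variances = 0.56 + 1.02 + 1.85 = 3.43
α = (k/(k−1))·(1 − sum of item variances/total variance) = (3/2)·(1 − 3.43/6.11) = 0.658

α = 0.658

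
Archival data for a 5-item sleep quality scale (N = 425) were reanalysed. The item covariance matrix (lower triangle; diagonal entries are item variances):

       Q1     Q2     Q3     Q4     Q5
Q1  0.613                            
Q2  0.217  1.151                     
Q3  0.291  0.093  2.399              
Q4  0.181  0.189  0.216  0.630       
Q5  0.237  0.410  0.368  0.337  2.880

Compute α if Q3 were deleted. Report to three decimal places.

α = 0.498

Remaining items: Q1, Q2, Q4, Q5 (k = 4).
Σσᵢ² = 0.613 + 1.151 + 0.630 + 2.880 = 5.274
σ²_T = 5.274 + 2 × 1.571 = 8.416
α (item deleted) = (4/3)·(1 − 5.274/8.416) = 0.498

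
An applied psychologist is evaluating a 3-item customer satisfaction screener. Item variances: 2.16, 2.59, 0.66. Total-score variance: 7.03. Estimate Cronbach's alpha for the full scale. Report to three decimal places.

ΣVar(i) = 2.16 + 2.59 + 0.66 = 5.41
α = (k/(k−1))·(1 − ΣVar(i)/total variance) = (3/2)·(1 − 5.41/7.03) = 0.346

Cronbach's alpha = 0.346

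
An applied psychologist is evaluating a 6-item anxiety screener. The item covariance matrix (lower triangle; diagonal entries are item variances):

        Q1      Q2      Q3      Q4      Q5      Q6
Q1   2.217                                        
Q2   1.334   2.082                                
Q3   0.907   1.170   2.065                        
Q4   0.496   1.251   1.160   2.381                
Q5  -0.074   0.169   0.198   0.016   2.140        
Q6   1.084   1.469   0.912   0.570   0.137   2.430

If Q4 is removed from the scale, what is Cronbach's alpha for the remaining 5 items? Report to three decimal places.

Remaining items: Q1, Q2, Q3, Q5, Q6 (k = 5).
Σσ²ᵢ = 2.217 + 2.082 + 2.065 + 2.140 + 2.430 = 10.934
σ²_T = 10.934 + 2 × 7.306 = 25.546
α (item deleted) = (5/4)·(1 − 10.934/25.546) = 0.715

α = 0.715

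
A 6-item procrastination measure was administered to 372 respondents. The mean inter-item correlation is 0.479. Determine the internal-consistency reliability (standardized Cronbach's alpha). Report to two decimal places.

Standardized α = k·r̄ / (1 + (k−1)·r̄) = 6 × 0.479 / (1 + 5 × 0.479)
  = 2.8740 / 3.3950 = 0.85

α = 0.85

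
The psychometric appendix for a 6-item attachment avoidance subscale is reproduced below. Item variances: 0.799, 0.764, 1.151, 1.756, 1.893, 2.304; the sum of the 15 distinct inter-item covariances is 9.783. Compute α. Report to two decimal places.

α = 0.83

sum of item variances = 0.799 + 0.764 + 1.151 + 1.756 + 1.893 + 2.304 = 8.667
Sum of distinct covariances = 9.783
Var(T) = sum of item variances + 2·Σcov = 8.667 + 2 × 9.783 = 28.233
α = (6/5)·(1 − 8.667/28.233) = 0.83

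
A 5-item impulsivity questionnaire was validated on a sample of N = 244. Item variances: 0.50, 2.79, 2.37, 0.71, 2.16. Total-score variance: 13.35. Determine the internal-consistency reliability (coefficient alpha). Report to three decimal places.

coefficient alpha = 0.451

ΣVar(i) = 0.50 + 2.79 + 2.37 + 0.71 + 2.16 = 8.53
α = (k/(k−1))·(1 − ΣVar(i)/σ²_T) = (5/4)·(1 − 8.53/13.35) = 0.451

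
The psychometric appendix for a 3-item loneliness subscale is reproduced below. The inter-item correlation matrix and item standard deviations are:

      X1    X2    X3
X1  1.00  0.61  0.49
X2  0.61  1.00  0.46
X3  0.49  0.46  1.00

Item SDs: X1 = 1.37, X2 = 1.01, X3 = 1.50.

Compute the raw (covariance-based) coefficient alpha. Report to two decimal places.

Σσ²ᵢ = 1.37² + 1.01² + 1.50² = 5.1470
Covariances σ_ij = r_ij · s_i · s_j:
  σ(X1,X2) = 0.61 × 1.37 × 1.01 = 0.8441
  σ(X1,X3) = 0.49 × 1.37 × 1.50 = 1.0070
  σ(X2,X3) = 0.46 × 1.01 × 1.50 = 0.6969
σ²_T = Σσ²ᵢ + 2·Σσ_ij = 5.1470 + 2 × 2.5480 = 10.2430
α = (3/2)·(1 − 5.1470/10.2430) = 0.75

coefficient alpha = 0.75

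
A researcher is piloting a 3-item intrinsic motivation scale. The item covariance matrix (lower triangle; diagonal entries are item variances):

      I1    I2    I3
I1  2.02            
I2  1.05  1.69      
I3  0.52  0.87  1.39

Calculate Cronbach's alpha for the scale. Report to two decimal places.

Cronbach's alpha = 0.73

Σσᵢ² = 2.02 + 1.69 + 1.39 = 5.10
Σ_{i<j} σ_ij = 2.44
total variance = 5.10 + 2 × 2.44 = 9.98
α = (k/(k−1))·(1 − Σσᵢ²/total variance) = (3/2)·(1 − 5.10/9.98) = 0.73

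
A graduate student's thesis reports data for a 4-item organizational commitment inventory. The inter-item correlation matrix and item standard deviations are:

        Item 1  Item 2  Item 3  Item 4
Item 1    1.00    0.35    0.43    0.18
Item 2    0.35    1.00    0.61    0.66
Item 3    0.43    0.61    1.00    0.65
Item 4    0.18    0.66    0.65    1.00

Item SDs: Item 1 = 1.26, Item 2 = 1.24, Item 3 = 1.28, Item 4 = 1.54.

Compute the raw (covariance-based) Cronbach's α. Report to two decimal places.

Σσ²ᵢ = 1.26² + 1.24² + 1.28² + 1.54² = 7.1352
Covariances σ_ij = r_ij · s_i · s_j:
  σ(Item 1,Item 2) = 0.35 × 1.26 × 1.24 = 0.5468
  σ(Item 1,Item 3) = 0.43 × 1.26 × 1.28 = 0.6935
  σ(Item 1,Item 4) = 0.18 × 1.26 × 1.54 = 0.3493
  σ(Item 2,Item 3) = 0.61 × 1.24 × 1.28 = 0.9682
  σ(Item 2,Item 4) = 0.66 × 1.24 × 1.54 = 1.2603
  σ(Item 3,Item 4) = 0.65 × 1.28 × 1.54 = 1.2813
σ²_T = Σσ²ᵢ + 2·Σσ_ij = 7.1352 + 2 × 5.0994 = 17.3340
α = (4/3)·(1 − 7.1352/17.3340) = 0.78

Cronbach's α = 0.78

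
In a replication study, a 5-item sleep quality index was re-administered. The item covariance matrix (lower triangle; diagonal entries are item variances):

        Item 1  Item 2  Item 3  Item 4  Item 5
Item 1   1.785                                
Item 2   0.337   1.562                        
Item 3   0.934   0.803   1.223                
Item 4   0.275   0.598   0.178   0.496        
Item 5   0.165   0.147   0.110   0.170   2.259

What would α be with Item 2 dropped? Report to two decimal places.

Remaining items: Item 1, Item 3, Item 4, Item 5 (k = 4).
ΣVar(i) = 1.785 + 1.223 + 0.496 + 2.259 = 5.763
σ²_total = 5.763 + 2 × 1.832 = 9.427
α (item deleted) = (4/3)·(1 − 5.763/9.427) = 0.52

α = 0.52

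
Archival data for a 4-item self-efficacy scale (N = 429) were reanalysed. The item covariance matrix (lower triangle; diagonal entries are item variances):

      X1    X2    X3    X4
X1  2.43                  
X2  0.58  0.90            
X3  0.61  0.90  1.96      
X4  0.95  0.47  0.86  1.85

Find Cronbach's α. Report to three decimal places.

α = 0.734

Σσ²ᵢ = 2.43 + 0.90 + 1.96 + 1.85 = 7.14
Σ_{i<j} σ_ij = 4.37
σ²_total = 7.14 + 2 × 4.37 = 15.88
α = (k/(k−1))·(1 − Σσ²ᵢ/σ²_total) = (4/3)·(1 − 7.14/15.88) = 0.734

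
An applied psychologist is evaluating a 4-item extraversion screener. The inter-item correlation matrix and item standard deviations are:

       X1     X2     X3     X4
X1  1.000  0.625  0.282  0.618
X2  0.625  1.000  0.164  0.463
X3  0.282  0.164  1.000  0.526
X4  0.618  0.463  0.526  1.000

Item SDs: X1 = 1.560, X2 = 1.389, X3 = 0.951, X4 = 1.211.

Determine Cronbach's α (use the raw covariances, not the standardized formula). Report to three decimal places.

Cronbach's α = 0.766

Σσ²ᵢ = 1.560² + 1.389² + 0.951² + 1.211² = 6.7338
Covariances σ_ij = r_ij · s_i · s_j:
  σ(X1,X2) = 0.625 × 1.560 × 1.389 = 1.3543
  σ(X1,X3) = 0.282 × 1.560 × 0.951 = 0.4184
  σ(X1,X4) = 0.618 × 1.560 × 1.211 = 1.1675
  σ(X2,X3) = 0.164 × 1.389 × 0.951 = 0.2166
  σ(X2,X4) = 0.463 × 1.389 × 1.211 = 0.7788
  σ(X3,X4) = 0.526 × 0.951 × 1.211 = 0.6058
σ²_T = Σσ²ᵢ + 2·Σσ_ij = 6.7338 + 2 × 4.5414 = 15.8166
α = (4/3)·(1 − 6.7338/15.8166) = 0.766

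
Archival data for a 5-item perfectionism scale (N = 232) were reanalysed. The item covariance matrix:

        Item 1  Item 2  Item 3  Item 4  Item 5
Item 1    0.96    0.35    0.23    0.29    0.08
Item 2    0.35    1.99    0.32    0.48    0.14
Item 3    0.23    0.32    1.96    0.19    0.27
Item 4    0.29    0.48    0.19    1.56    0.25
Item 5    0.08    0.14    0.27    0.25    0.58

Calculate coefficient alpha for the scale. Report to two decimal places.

ΣVar(i) = 0.96 + 1.99 + 1.96 + 1.56 + 0.58 = 7.05
Sum of the distinct covariances = 2.60
Var(T) = 7.05 + 2 × 2.60 = 12.25
α = (k/(k−1))·(1 − ΣVar(i)/Var(T)) = (5/4)·(1 − 7.05/12.25) = 0.53

α = 0.53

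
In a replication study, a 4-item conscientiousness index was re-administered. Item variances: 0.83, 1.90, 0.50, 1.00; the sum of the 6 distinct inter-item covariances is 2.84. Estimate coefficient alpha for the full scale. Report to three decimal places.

α = 0.764

sum of item variances = 0.83 + 1.90 + 0.50 + 1.00 = 4.23
Sum of distinct covariances = 2.84
total variance = sum of item variances + 2·Σcov = 4.23 + 2 × 2.84 = 9.91
α = (4/3)·(1 − 4.23/9.91) = 0.764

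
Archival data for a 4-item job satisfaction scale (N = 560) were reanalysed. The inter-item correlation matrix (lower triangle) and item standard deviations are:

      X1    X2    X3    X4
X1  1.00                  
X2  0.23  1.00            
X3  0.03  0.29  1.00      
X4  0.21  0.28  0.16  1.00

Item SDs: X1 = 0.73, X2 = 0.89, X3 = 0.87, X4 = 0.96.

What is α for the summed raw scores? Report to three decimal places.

α = 0.504

Σσ²ᵢ = 0.73² + 0.89² + 0.87² + 0.96² = 3.0035
Covariances σ_ij = r_ij · s_i · s_j:
  σ(X1,X2) = 0.23 × 0.73 × 0.89 = 0.1494
  σ(X1,X3) = 0.03 × 0.73 × 0.87 = 0.0191
  σ(X1,X4) = 0.21 × 0.73 × 0.96 = 0.1472
  σ(X2,X3) = 0.29 × 0.89 × 0.87 = 0.2245
  σ(X2,X4) = 0.28 × 0.89 × 0.96 = 0.2392
  σ(X3,X4) = 0.16 × 0.87 × 0.96 = 0.1336
σ²_T = Σσ²ᵢ + 2·Σσ_ij = 3.0035 + 2 × 0.9130 = 4.8295
α = (4/3)·(1 − 3.0035/4.8295) = 0.504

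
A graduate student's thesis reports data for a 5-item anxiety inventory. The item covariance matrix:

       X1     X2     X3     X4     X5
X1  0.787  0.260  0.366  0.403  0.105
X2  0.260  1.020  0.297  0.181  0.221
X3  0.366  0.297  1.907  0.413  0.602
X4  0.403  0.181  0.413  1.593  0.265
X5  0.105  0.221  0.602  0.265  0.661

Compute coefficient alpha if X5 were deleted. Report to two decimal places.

coefficient alpha = 0.56

Remaining items: X1, X2, X3, X4 (k = 4).
Σσ²ᵢ = 0.787 + 1.020 + 1.907 + 1.593 = 5.307
total variance = 5.307 + 2 × 1.920 = 9.147
α (item deleted) = (4/3)·(1 − 5.307/9.147) = 0.56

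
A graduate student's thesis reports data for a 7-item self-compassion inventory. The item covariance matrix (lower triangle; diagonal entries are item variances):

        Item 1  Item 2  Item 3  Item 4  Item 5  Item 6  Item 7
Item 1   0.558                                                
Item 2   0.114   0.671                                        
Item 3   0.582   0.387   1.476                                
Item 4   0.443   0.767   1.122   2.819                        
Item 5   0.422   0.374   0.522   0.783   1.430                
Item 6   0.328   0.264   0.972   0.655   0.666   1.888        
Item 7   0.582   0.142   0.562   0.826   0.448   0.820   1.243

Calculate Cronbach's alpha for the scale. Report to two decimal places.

Σσ²ᵢ = 0.558 + 0.671 + 1.476 + 2.819 + 1.430 + 1.888 + 1.243 = 10.085
Sum of off-diagonal covariances = 11.781
σ²_total = 10.085 + 2 × 11.781 = 33.647
α = (k/(k−1))·(1 − Σσ²ᵢ/σ²_total) = (7/6)·(1 − 10.085/33.647) = 0.82

Cronbach's alpha = 0.82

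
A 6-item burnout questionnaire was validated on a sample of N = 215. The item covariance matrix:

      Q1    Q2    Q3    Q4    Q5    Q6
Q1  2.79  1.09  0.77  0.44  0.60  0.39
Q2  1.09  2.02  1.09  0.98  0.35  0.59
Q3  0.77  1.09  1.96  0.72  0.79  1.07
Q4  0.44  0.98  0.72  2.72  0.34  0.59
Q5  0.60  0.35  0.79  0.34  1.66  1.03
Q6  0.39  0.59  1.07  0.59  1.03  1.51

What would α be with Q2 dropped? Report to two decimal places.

Remaining items: Q1, Q3, Q4, Q5, Q6 (k = 5).
sum of item variances = 2.79 + 1.96 + 2.72 + 1.66 + 1.51 = 10.64
σ²_T = 10.64 + 2 × 6.74 = 24.12
α (item deleted) = (5/4)·(1 − 10.64/24.12) = 0.70

α = 0.70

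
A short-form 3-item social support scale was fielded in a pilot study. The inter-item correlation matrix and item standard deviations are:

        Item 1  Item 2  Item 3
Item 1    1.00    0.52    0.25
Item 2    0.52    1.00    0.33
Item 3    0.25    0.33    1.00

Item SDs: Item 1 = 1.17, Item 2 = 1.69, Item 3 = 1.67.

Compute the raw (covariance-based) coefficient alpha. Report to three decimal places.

Σσ²ᵢ = 1.17² + 1.69² + 1.67² = 7.0139
Covariances σ_ij = r_ij · s_i · s_j:
  σ(Item 1,Item 2) = 0.52 × 1.17 × 1.69 = 1.0282
  σ(Item 1,Item 3) = 0.25 × 1.17 × 1.67 = 0.4885
  σ(Item 2,Item 3) = 0.33 × 1.69 × 1.67 = 0.9314
σ²_T = Σσ²ᵢ + 2·Σσ_ij = 7.0139 + 2 × 2.4481 = 11.9101
α = (3/2)·(1 − 7.0139/11.9101) = 0.617

α = 0.617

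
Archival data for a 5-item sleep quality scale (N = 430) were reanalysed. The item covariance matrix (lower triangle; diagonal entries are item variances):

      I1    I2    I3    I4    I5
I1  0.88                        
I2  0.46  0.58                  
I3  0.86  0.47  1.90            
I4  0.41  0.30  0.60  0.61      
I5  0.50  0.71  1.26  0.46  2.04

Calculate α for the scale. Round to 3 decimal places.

α = 0.834

sum of item variances = 0.88 + 0.58 + 1.90 + 0.61 + 2.04 = 6.01
Sum of off-diagonal covariances = 6.03
total variance = 6.01 + 2 × 6.03 = 18.07
α = (k/(k−1))·(1 − sum of item variances/total variance) = (5/4)·(1 − 6.01/18.07) = 0.834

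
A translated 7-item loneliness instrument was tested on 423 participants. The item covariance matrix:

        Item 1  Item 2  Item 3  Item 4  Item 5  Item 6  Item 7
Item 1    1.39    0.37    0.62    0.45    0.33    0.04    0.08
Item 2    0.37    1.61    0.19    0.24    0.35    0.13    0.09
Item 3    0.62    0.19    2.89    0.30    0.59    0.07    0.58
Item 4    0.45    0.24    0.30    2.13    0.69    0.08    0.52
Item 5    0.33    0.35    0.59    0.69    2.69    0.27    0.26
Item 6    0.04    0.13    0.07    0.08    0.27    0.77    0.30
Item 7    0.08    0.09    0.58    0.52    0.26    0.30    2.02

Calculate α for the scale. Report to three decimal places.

α = 0.575

Σσᵢ² = 1.39 + 1.61 + 2.89 + 2.13 + 2.69 + 0.77 + 2.02 = 13.50
Sum of off-diagonal covariances = 6.55
total variance = 13.50 + 2 × 6.55 = 26.60
α = (k/(k−1))·(1 − Σσᵢ²/total variance) = (7/6)·(1 − 13.50/26.60) = 0.575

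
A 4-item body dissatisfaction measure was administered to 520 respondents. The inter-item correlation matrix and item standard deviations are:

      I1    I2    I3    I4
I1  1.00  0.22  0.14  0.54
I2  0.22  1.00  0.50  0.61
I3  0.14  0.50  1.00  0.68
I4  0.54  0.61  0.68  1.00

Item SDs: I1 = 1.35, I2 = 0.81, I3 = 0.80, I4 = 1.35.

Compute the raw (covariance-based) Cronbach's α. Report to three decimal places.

Cronbach's α = 0.742

Σσ²ᵢ = 1.35² + 0.81² + 0.80² + 1.35² = 4.9411
Covariances σ_ij = r_ij · s_i · s_j:
  σ(I1,I2) = 0.22 × 1.35 × 0.81 = 0.2406
  σ(I1,I3) = 0.14 × 1.35 × 0.80 = 0.1512
  σ(I1,I4) = 0.54 × 1.35 × 1.35 = 0.9842
  σ(I2,I3) = 0.50 × 0.81 × 0.80 = 0.3240
  σ(I2,I4) = 0.61 × 0.81 × 1.35 = 0.6670
  σ(I3,I4) = 0.68 × 0.80 × 1.35 = 0.7344
σ²_T = Σσ²ᵢ + 2·Σσ_ij = 4.9411 + 2 × 3.1014 = 11.1439
α = (4/3)·(1 − 4.9411/11.1439) = 0.742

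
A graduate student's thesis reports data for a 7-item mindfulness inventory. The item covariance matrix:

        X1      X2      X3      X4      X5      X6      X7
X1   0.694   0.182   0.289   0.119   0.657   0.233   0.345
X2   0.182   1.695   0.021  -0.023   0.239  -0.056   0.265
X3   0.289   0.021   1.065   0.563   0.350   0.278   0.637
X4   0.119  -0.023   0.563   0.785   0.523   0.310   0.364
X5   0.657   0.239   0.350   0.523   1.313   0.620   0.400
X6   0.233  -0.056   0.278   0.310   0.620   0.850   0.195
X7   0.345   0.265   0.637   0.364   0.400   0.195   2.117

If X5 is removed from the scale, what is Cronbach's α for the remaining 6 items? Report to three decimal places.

Remaining items: X1, X2, X3, X4, X6, X7 (k = 6).
Σσ²ᵢ = 0.694 + 1.695 + 1.065 + 0.785 + 0.850 + 2.117 = 7.206
Var(T) = 7.206 + 2 × 3.722 = 14.650
α (item deleted) = (6/5)·(1 − 7.206/14.650) = 0.610

Cronbach's α = 0.610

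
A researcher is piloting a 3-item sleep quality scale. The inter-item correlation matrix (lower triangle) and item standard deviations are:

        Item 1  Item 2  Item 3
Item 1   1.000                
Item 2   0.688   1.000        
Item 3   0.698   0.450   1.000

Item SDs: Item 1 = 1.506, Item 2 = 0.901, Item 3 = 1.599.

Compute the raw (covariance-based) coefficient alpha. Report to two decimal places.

α = 0.80

Σσ²ᵢ = 1.506² + 0.901² + 1.599² = 5.6366
Covariances σ_ij = r_ij · s_i · s_j:
  σ(Item 1,Item 2) = 0.688 × 1.506 × 0.901 = 0.9336
  σ(Item 1,Item 3) = 0.698 × 1.506 × 1.599 = 1.6808
  σ(Item 2,Item 3) = 0.450 × 0.901 × 1.599 = 0.6483
σ²_T = Σσ²ᵢ + 2·Σσ_ij = 5.6366 + 2 × 3.2627 = 12.1620
α = (3/2)·(1 − 5.6366/12.1620) = 0.80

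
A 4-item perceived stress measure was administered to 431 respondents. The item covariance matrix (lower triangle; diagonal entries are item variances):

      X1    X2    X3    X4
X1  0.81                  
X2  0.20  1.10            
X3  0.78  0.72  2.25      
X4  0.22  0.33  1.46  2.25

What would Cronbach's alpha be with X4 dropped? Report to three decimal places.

α = 0.675

Remaining items: X1, X2, X3 (k = 3).
ΣVar(i) = 0.81 + 1.10 + 2.25 = 4.16
σ²_total = 4.16 + 2 × 1.70 = 7.56
α (item deleted) = (3/2)·(1 − 4.16/7.56) = 0.675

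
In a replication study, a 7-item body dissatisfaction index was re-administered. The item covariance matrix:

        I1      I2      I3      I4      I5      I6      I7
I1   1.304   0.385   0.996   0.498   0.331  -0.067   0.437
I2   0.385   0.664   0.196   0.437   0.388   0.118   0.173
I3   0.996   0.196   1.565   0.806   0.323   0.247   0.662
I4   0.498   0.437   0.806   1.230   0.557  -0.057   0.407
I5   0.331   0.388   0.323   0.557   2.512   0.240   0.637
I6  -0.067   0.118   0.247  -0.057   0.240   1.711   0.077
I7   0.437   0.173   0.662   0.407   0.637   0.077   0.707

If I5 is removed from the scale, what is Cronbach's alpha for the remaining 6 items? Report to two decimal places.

Remaining items: I1, I2, I3, I4, I6, I7 (k = 6).
Σσᵢ² = 1.304 + 0.664 + 1.565 + 1.230 + 1.711 + 0.707 = 7.181
total variance = 7.181 + 2 × 5.315 = 17.811
α (item deleted) = (6/5)·(1 − 7.181/17.811) = 0.72

α = 0.72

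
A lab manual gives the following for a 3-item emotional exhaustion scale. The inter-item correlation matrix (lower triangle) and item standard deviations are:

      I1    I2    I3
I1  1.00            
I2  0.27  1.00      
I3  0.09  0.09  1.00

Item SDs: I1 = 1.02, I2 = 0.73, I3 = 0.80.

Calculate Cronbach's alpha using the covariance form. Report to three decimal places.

Σσ²ᵢ = 1.02² + 0.73² + 0.80² = 2.2133
Covariances σ_ij = r_ij · s_i · s_j:
  σ(I1,I2) = 0.27 × 1.02 × 0.73 = 0.2010
  σ(I1,I3) = 0.09 × 1.02 × 0.80 = 0.0734
  σ(I2,I3) = 0.09 × 0.73 × 0.80 = 0.0526
σ²_T = Σσ²ᵢ + 2·Σσ_ij = 2.2133 + 2 × 0.3270 = 2.8673
α = (3/2)·(1 − 2.2133/2.8673) = 0.342

Cronbach's alpha = 0.342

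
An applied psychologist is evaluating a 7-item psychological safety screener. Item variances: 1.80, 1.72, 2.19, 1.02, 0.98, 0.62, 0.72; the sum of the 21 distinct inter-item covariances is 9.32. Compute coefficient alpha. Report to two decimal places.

ΣVar(i) = 1.80 + 1.72 + 2.19 + 1.02 + 0.98 + 0.62 + 0.72 = 9.05
Sum of distinct covariances = 9.32
σ²_total = ΣVar(i) + 2·Σcov = 9.05 + 2 × 9.32 = 27.69
α = (7/6)·(1 − 9.05/27.69) = 0.79

α = 0.79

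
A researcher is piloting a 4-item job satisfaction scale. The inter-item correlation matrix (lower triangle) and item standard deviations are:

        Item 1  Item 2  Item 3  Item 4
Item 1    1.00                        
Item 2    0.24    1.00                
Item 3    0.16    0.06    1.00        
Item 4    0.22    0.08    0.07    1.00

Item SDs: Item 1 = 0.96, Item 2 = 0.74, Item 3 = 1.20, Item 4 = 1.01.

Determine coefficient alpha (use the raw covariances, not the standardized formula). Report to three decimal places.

α = 0.374

Σσ²ᵢ = 0.96² + 0.74² + 1.20² + 1.01² = 3.9293
Covariances σ_ij = r_ij · s_i · s_j:
  σ(Item 1,Item 2) = 0.24 × 0.96 × 0.74 = 0.1705
  σ(Item 1,Item 3) = 0.16 × 0.96 × 1.20 = 0.1843
  σ(Item 1,Item 4) = 0.22 × 0.96 × 1.01 = 0.2133
  σ(Item 2,Item 3) = 0.06 × 0.74 × 1.20 = 0.0533
  σ(Item 2,Item 4) = 0.08 × 0.74 × 1.01 = 0.0598
  σ(Item 3,Item 4) = 0.07 × 1.20 × 1.01 = 0.0848
σ²_T = Σσ²ᵢ + 2·Σσ_ij = 3.9293 + 2 × 0.7660 = 5.4613
α = (4/3)·(1 − 3.9293/5.4613) = 0.374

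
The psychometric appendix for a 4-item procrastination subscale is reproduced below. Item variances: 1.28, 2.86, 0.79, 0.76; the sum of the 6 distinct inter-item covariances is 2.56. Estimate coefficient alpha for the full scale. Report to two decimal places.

sum of item variances = 1.28 + 2.86 + 0.79 + 0.76 = 5.69
Sum of distinct covariances = 2.56
Var(T) = sum of item variances + 2·Σcov = 5.69 + 2 × 2.56 = 10.81
α = (4/3)·(1 − 5.69/10.81) = 0.63

α = 0.63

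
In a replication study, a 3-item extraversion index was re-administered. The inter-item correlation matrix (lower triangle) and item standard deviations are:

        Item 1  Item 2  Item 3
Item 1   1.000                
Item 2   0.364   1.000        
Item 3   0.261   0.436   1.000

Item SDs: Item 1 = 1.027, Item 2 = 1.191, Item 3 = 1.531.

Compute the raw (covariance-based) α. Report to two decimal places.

Σσ²ᵢ = 1.027² + 1.191² + 1.531² = 4.8172
Covariances σ_ij = r_ij · s_i · s_j:
  σ(Item 1,Item 2) = 0.364 × 1.027 × 1.191 = 0.4452
  σ(Item 1,Item 3) = 0.261 × 1.027 × 1.531 = 0.4104
  σ(Item 2,Item 3) = 0.436 × 1.191 × 1.531 = 0.7950
σ²_T = Σσ²ᵢ + 2·Σσ_ij = 4.8172 + 2 × 1.6506 = 8.1184
α = (3/2)·(1 − 4.8172/8.1184) = 0.61

α = 0.61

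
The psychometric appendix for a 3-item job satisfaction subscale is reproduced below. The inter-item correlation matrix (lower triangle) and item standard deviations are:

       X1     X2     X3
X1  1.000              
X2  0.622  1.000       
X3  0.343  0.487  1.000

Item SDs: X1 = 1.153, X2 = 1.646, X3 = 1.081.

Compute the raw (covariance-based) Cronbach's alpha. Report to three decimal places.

α = 0.731

Σσ²ᵢ = 1.153² + 1.646² + 1.081² = 5.2073
Covariances σ_ij = r_ij · s_i · s_j:
  σ(X1,X2) = 0.622 × 1.153 × 1.646 = 1.1805
  σ(X1,X3) = 0.343 × 1.153 × 1.081 = 0.4275
  σ(X2,X3) = 0.487 × 1.646 × 1.081 = 0.8665
σ²_T = Σσ²ᵢ + 2·Σσ_ij = 5.2073 + 2 × 2.4745 = 10.1563
α = (3/2)·(1 − 5.2073/10.1563) = 0.731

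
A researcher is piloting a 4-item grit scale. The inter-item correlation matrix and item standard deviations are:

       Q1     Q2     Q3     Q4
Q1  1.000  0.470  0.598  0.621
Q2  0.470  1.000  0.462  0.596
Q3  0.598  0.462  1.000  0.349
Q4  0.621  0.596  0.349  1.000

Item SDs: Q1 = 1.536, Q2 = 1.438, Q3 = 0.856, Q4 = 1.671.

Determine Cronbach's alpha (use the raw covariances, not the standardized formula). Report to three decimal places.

Σσ²ᵢ = 1.536² + 1.438² + 0.856² + 1.671² = 7.9521
Covariances σ_ij = r_ij · s_i · s_j:
  σ(Q1,Q2) = 0.470 × 1.536 × 1.438 = 1.0381
  σ(Q1,Q3) = 0.598 × 1.536 × 0.856 = 0.7863
  σ(Q1,Q4) = 0.621 × 1.536 × 1.671 = 1.5939
  σ(Q2,Q3) = 0.462 × 1.438 × 0.856 = 0.5687
  σ(Q2,Q4) = 0.596 × 1.438 × 1.671 = 1.4321
  σ(Q3,Q4) = 0.349 × 0.856 × 1.671 = 0.4992
σ²_T = Σσ²ᵢ + 2·Σσ_ij = 7.9521 + 2 × 5.9183 = 19.7887
α = (4/3)·(1 − 7.9521/19.7887) = 0.798

α = 0.798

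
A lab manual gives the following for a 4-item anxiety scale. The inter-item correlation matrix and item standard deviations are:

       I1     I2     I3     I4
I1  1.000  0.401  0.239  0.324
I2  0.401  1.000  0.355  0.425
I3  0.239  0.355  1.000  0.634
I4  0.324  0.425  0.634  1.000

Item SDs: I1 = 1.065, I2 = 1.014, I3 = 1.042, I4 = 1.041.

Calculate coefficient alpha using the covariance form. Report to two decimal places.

Σσ²ᵢ = 1.065² + 1.014² + 1.042² + 1.041² = 4.3319
Covariances σ_ij = r_ij · s_i · s_j:
  σ(I1,I2) = 0.401 × 1.065 × 1.014 = 0.4330
  σ(I1,I3) = 0.239 × 1.065 × 1.042 = 0.2652
  σ(I1,I4) = 0.324 × 1.065 × 1.041 = 0.3592
  σ(I2,I3) = 0.355 × 1.014 × 1.042 = 0.3751
  σ(I2,I4) = 0.425 × 1.014 × 1.041 = 0.4486
  σ(I3,I4) = 0.634 × 1.042 × 1.041 = 0.6877
σ²_T = Σσ²ᵢ + 2·Σσ_ij = 4.3319 + 2 × 2.5688 = 9.4695
α = (4/3)·(1 − 4.3319/9.4695) = 0.72

α = 0.72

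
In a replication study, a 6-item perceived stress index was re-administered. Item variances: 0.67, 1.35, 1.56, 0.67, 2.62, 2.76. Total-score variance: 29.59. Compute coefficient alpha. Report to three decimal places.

α = 0.809

Σσᵢ² = 0.67 + 1.35 + 1.56 + 0.67 + 2.62 + 2.76 = 9.63
α = (k/(k−1))·(1 − Σσᵢ²/σ²_total) = (6/5)·(1 − 9.63/29.59) = 0.809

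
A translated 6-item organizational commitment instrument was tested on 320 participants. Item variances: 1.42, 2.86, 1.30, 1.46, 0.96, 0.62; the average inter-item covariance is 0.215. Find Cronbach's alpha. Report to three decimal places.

Σσᵢ² = 1.42 + 2.86 + 1.30 + 1.46 + 0.96 + 0.62 = 8.62
Sum of the 15 distinct covariances = 15 × 0.215 = 3.225
Var(T) = Σσᵢ² + 2·Σcov = 8.62 + 2 × 3.225 = 15.070
α = (6/5)·(1 − 8.62/15.070) = 0.514

Cronbach's alpha = 0.514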